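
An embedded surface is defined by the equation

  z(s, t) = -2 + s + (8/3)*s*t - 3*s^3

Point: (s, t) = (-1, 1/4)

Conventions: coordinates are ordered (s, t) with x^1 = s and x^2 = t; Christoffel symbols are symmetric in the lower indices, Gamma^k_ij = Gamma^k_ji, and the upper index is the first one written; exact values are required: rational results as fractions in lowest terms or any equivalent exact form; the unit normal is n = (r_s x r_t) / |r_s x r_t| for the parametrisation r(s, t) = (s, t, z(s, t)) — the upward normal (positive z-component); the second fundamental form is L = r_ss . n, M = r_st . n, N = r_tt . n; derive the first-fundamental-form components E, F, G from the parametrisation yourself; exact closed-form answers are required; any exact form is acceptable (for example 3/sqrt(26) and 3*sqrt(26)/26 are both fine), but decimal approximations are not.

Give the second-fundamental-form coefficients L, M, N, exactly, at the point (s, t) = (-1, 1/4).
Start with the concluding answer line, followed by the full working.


Answer: L = 54*sqrt(557)/557, M = 8*sqrt(557)/557, N = 0

z_s = -22/3, z_t = -8/3, z_ss = 18, z_st = 8/3, z_tt = 0
E = 493/9, F = 176/9, G = 73/9; answer radicand W^2 = 557/9
unnormalised second-form numerators: l = 18, m = 8/3, n = 0; L = l/sqrt(557/9), and similarly M = m/sqrt(W^2), N = n/sqrt(W^2)


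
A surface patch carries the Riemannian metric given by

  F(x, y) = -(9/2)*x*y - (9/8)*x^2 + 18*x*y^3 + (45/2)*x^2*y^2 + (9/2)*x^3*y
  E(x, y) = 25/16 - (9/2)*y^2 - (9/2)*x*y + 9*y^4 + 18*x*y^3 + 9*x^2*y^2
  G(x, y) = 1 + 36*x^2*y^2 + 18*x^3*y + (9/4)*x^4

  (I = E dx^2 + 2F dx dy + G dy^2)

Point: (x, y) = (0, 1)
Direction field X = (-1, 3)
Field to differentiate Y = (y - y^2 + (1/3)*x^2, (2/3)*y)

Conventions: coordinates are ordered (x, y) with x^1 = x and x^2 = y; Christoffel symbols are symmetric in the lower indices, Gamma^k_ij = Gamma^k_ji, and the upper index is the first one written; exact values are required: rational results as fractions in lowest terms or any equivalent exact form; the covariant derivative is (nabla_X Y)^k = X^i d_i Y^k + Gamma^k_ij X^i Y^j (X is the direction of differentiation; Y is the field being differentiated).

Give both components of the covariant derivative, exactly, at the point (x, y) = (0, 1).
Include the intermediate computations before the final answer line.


E = 97/16, F = 0, G = 1 at the point
E_x = 27/2, E_y = 27, F_x = 27/2, F_y = 0, G_x = 0, G_y = 0
EG - F^2 = 97/16;  g^inv = (16/97) * [[1, 0], [0, 97/16]]
first-kind symbols [ij,l] = (1/2)(d_i g_jl + d_j g_il - d_l g_ij): [xx,x] = E_x/2 = 27/4, [xx,y] = F_x - E_y/2 = 0, [xy,x] = E_y/2 = 27/2, [xy,y] = G_x/2 = 0, [yy,x] = F_y - G_x/2 = 0, [yy,y] = G_y/2 = 0
Gamma^x_ij = (G*[ij,x] - F*[ij,y])/(EG - F^2), Gamma^y_ij = (E*[ij,y] - F*[ij,x])/(EG - F^2)
Gamma_xxx = 108/97, Gamma_xxy = 216/97, Gamma_xyy = 0, Gamma_yxx = 0, Gamma_yxy = 0, Gamma_yyy = 0
X = (-1, 3), Y = (0, 2/3) at the point

Answer: (nabla_X Y)^x = -435/97, (nabla_X Y)^y = 2


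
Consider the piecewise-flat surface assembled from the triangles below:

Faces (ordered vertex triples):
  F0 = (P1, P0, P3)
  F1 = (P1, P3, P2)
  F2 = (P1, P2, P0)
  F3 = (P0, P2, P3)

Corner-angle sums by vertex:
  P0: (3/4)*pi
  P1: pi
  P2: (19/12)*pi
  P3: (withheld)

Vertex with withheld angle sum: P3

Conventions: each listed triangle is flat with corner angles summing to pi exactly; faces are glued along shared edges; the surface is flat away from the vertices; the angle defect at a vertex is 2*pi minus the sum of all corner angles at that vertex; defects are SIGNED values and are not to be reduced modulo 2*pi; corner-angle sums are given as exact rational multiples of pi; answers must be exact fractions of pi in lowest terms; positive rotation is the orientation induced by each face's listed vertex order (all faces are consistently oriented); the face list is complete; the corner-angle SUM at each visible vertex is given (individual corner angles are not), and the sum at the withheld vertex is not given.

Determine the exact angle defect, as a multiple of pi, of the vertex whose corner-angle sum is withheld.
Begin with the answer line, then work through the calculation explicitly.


Answer: defect(P3) = (4/3)*pi

V = 4, E = 6, F = 4; chi = V - E + F = 2
Gauss-Bonnet: total defect = 2*pi*chi = 4*pi; visible defects sum to (8/3)*pi


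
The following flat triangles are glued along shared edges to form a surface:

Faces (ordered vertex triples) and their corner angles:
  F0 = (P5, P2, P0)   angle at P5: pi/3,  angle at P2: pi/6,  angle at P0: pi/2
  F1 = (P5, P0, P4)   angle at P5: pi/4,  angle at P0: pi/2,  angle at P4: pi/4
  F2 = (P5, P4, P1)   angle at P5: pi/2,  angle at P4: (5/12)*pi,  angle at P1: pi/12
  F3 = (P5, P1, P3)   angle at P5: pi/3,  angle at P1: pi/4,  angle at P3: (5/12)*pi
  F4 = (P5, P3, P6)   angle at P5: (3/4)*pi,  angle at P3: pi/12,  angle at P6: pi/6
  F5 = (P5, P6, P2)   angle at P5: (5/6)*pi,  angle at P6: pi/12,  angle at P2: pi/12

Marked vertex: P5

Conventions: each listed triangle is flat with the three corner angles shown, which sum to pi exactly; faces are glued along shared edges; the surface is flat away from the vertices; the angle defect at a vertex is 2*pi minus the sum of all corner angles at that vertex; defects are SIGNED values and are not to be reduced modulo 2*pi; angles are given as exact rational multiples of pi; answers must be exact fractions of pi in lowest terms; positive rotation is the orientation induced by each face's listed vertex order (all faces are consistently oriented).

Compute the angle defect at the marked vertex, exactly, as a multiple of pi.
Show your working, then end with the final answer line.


Sum of corner angles at P5: 3*pi
defect = 2*pi - 3*pi

Answer: defect(P5) = -pi


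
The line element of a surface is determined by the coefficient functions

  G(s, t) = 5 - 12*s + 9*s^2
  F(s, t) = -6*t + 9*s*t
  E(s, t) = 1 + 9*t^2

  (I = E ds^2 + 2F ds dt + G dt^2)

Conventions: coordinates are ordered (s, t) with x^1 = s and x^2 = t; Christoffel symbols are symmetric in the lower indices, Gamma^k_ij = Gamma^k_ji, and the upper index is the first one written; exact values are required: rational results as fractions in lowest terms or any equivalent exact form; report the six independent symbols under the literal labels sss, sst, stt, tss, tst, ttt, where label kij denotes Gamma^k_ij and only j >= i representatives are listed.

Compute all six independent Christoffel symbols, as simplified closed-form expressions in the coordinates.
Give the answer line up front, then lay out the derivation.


Answer: Gamma_sss = 0, Gamma_sst = 9*t/(9*s^2 - 12*s + 9*t^2 + 5), Gamma_stt = 0, Gamma_tss = 0, Gamma_tst = (9*s - 6)/(9*s^2 - 12*s + 9*t^2 + 5), Gamma_ttt = 0

E = 1 + 9*t^2; F = -6*t + 9*s*t; G = 5 - 12*s + 9*s^2
Gamma^k_ij = (1/2) g^{kl} (d_i g_jl + d_j g_il - d_l g_ij), with g^inv = (1/(EG-F^2)) [[G, -F], [-F, E]]
first partials: E_s = 0, E_t = 18*t, F_s = 9*t, F_t = -6 + 9*s, G_s = -12 + 18*s, G_t = 0
D = EG - F^2 = 5 - 12*s + 9*t^2 + 9*s^2
expanded: Gamma^s_ss = (G E_s - 2F F_s + F E_t)/(2D), Gamma^s_st = (G E_t - F G_s)/(2D), Gamma^s_tt = (2G F_t - G G_s - F G_t)/(2D), Gamma^t_ss = (2E F_s - E E_t - F E_s)/(2D), Gamma^t_st = (E G_s - F E_t)/(2D), Gamma^t_tt = (E G_t - 2F F_t + F G_s)/(2D); substitute and cancel common factors


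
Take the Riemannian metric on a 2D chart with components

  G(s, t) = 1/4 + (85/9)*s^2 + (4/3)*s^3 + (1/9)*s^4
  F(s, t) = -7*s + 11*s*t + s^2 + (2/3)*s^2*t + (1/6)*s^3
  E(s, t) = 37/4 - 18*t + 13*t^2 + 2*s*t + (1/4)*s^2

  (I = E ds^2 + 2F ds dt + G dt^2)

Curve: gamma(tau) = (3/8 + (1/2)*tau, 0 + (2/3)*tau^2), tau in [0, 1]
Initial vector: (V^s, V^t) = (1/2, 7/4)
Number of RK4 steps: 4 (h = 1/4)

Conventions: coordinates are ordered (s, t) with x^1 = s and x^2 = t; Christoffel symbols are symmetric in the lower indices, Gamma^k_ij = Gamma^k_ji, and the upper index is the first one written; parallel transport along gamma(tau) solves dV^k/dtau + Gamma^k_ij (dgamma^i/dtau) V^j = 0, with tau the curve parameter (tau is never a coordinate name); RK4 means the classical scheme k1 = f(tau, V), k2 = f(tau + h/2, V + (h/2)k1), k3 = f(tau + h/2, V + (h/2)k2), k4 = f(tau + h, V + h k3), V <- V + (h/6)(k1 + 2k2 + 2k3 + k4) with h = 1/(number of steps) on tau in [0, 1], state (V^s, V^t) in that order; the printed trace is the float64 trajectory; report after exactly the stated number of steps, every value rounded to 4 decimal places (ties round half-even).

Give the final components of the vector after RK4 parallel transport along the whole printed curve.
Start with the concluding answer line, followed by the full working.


Answer: V^s = 0.6871, V^t = 0.2383

gamma'(tau) = (1/2, (4/3)*tau); f(tau, V)^k = -Gamma^k_ij(gamma(tau)) gamma'^i(tau) V^j; h = 1/4; intermediate values shown to 6 dp
curve data and Christoffel symbols at the stage parameters:
  tau = 0.000000: gamma = (0.375000, 0.000000), gamma' = (0.500000, 0.000000); Gamma_sss = 0.674974, Gamma_sst = -0.515745, Gamma_stt = 0.068933, Gamma_tss = 2.493749, Gamma_tst = 1.549625, Gamma_ttt = 0.103384
  tau = 0.125000: gamma = (0.437500, 0.010417), gamma' = (0.500000, 0.166667); Gamma_sss = 0.612981, Gamma_sst = -0.468265, Gamma_stt = 0.073965, Gamma_tss = 1.950021, Gamma_tst = 1.481315, Gamma_ttt = 0.095480
  tau = 0.250000: gamma = (0.500000, 0.041667), gamma' = (0.500000, 0.333333); Gamma_sss = 0.541306, Gamma_sst = -0.428035, Gamma_stt = 0.077021, Gamma_tss = 1.504497, Gamma_tst = 1.425230, Gamma_ttt = 0.082783
  tau = 0.375000: gamma = (0.562500, 0.093750), gamma' = (0.500000, 0.500000); Gamma_sss = 0.466171, Gamma_sst = -0.393567, Gamma_stt = 0.078113, Gamma_tss = 1.146669, Gamma_tst = 1.378800, Gamma_ttt = 0.067020
  tau = 0.500000: gamma = (0.625000, 0.166667), gamma' = (0.500000, 0.666667); Gamma_sss = 0.391078, Gamma_sst = -0.364141, Gamma_stt = 0.077186, Gamma_tss = 0.864858, Gamma_tst = 1.339482, Gamma_ttt = 0.049654
  tau = 0.625000: gamma = (0.687500, 0.260417), gamma' = (0.500000, 0.833333); Gamma_sss = 0.317535, Gamma_sst = -0.339575, Gamma_stt = 0.074068, Gamma_tss = 0.647934, Gamma_tst = 1.305453, Gamma_ttt = 0.031996
  tau = 0.750000: gamma = (0.750000, 0.375000), gamma' = (0.500000, 1.000000); Gamma_sss = 0.245458, Gamma_sst = -0.320149, Gamma_stt = 0.068402, Gamma_tss = 0.486298, Gamma_tst = 1.275840, Gamma_ttt = 0.015355
  tau = 0.875000: gamma = (0.812500, 0.510417), gamma' = (0.500000, 1.166667); Gamma_sss = 0.173271, Gamma_sst = -0.306636, Gamma_stt = 0.059560, Gamma_tss = 0.372626, Gamma_tst = 1.250852, Gamma_ttt = 0.001245
  tau = 1.000000: gamma = (0.875000, 0.666667), gamma' = (0.500000, 1.333333); Gamma_sss = 0.097708, Gamma_sst = -0.300454, Gamma_stt = 0.046504, Gamma_tss = 0.302727, Gamma_tst = 1.232034, Gamma_ttt = -0.008316
step 0: V^s = 0.5000, V^t = 1.7500
step 1: k1 = (0.282533, -1.979359), k2 = (0.210989, -1.790910), k3 = (0.218257, -1.797804), k4 = (0.173980, -1.643309); V <- V + (h/6)(k1 + 2k2 + 2k3 + k4): V^s = 0.5548, V^t = 1.3000
step 2: k1 = (0.173846, -1.643179), k2 = (0.151719, -1.519292), k3 = (0.154262, -1.526994), k4 = (0.147954, -1.431830); V <- V + (h/6)(k1 + 2k2 + 2k3 + k4): V^s = 0.5937, V^t = 0.9180
step 3: k1 = (0.147940, -1.432118), k2 = (0.155900, -1.366387), k3 = (0.156912, -1.373374), k4 = (0.177634, -1.336826); V <- V + (h/6)(k1 + 2k2 + 2k3 + k4): V^s = 0.6333, V^t = 0.5743
step 4: k1 = (0.177683, -1.337218), k2 = (0.211856, -1.334035), k3 = (0.213047, -1.341314), k4 = (0.262596, -1.376379); V <- V + (h/6)(k1 + 2k2 + 2k3 + k4): V^s = 0.6871, V^t = 0.2383


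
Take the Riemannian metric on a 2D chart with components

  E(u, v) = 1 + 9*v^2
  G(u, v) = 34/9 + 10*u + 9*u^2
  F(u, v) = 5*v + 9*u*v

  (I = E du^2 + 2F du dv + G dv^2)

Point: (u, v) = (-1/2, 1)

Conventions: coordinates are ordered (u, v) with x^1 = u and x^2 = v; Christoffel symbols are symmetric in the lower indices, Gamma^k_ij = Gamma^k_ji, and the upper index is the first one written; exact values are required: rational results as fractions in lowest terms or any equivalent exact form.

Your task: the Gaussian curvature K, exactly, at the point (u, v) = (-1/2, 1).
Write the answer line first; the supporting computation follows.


Answer: K = -11664/130321

E = 10, F = 1/2, G = 37/36, EG - F^2 = 361/36 at the point
E_u = 0, E_v = 18, F_u = 9, F_v = 1/2, G_u = 1, G_v = 0
E_vv = 18, F_uv = 9, G_uu = 18
Apply the Brioschi formula K = (det M1 - det M2)/(EG - F^2)^2 over the derivative matrices of E, F, G.
M1 = [[-E_vv/2 + F_uv - G_uu/2, E_u/2, F_u - E_v/2], [F_v - G_u/2, E, F], [G_v/2, F, G]] = [[-9, 0, 0], [0, 10, 1/2], [0, 1/2, 37/36]]; det M1 = -361/4
M2 = [[0, E_v/2, G_u/2], [E_v/2, E, F], [G_u/2, F, G]] = [[0, 9, 1/2], [9, 10, 1/2], [1/2, 1/2, 37/36]]; det M2 = -325/4
det M1 - det M2 = -9; K = -9 / (361/36)^2 = -11664/130321


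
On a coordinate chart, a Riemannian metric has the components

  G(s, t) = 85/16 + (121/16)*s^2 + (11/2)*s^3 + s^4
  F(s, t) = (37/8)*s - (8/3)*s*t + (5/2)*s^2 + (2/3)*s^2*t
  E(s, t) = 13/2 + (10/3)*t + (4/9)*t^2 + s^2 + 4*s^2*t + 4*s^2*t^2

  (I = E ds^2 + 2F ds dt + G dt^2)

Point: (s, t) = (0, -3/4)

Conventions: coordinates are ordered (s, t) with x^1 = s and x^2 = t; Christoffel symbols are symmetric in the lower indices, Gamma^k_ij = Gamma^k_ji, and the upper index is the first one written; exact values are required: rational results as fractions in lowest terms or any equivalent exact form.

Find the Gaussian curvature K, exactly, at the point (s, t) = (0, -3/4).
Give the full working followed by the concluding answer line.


E = 17/4, F = 0, G = 85/16, EG - F^2 = 1445/64 at the point
E_s = 0, E_t = 8/3, F_s = 53/8, F_t = 0, G_s = 0, G_t = 0
E_tt = 8/9, F_st = -8/3, G_ss = 121/8
By Brioschi, K is (det M1 - det M2) divided by (EG - F^2) squared.
M1 = [[-E_tt/2 + F_st - G_ss/2, E_s/2, F_s - E_t/2], [F_t - G_s/2, E, F], [G_t/2, F, G]] = [[-1537/144, 0, 127/24], [0, 17/4, 0], [0, 0, 85/16]]; det M1 = -2220965/9216
M2 = [[0, E_t/2, G_s/2], [E_t/2, E, F], [G_s/2, F, G]] = [[0, 4/3, 0], [4/3, 17/4, 0], [0, 0, 85/16]]; det M2 = -85/9
det M1 - det M2 = -2133925/9216; K = -2133925/9216 / (1445/64)^2 = -20084/44217

Answer: K = -20084/44217


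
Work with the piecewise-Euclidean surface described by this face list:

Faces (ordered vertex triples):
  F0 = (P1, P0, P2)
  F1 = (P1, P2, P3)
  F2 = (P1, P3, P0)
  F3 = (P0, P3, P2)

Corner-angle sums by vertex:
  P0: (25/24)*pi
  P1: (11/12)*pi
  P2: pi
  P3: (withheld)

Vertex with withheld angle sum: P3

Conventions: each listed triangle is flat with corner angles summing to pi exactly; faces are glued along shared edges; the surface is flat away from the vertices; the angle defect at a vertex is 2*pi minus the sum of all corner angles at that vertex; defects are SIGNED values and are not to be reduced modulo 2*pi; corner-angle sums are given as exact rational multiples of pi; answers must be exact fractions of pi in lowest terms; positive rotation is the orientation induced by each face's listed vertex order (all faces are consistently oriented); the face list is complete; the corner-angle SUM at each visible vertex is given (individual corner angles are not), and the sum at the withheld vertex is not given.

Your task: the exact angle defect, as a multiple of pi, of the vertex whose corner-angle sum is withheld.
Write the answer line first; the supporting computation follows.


Answer: defect(P3) = (23/24)*pi

V = 4, E = 6, F = 4; chi = V - E + F = 2
Gauss-Bonnet: total defect = 2*pi*chi = 4*pi; visible defects sum to (73/24)*pi


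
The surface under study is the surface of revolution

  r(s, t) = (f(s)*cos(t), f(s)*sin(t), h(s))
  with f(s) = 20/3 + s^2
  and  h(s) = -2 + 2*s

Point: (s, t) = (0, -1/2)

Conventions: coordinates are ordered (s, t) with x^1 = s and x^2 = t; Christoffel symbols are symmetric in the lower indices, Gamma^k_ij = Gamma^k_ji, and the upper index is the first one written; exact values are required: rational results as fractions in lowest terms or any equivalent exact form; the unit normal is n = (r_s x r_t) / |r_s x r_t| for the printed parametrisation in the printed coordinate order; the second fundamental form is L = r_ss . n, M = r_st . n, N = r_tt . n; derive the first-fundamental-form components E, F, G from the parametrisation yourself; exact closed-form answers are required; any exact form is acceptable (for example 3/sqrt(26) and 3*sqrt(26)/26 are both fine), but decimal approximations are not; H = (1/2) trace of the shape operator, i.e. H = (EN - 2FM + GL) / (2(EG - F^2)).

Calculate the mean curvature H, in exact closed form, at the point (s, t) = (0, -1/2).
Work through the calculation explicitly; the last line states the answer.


f = 20/3, f' = 0, f'' = 2, h' = 2, h'' = 0
E = 4, F = 0, G = 400/9; answer radicand W^2 = 4
unnormalised second-form numerators: l = -4, m = 0, n = 40/3; L = l/sqrt(4), and similarly M = m/sqrt(W^2), N = n/sqrt(W^2)
H = (E*n - 2*F*m + G*l) / (2*(EG - F^2)*sqrt(W^2)); E*n - 2*F*m + G*l = -1120/9, EG - F^2 = 1600/9, so H = (-7/20)/sqrt(4)

Answer: H = -7/40


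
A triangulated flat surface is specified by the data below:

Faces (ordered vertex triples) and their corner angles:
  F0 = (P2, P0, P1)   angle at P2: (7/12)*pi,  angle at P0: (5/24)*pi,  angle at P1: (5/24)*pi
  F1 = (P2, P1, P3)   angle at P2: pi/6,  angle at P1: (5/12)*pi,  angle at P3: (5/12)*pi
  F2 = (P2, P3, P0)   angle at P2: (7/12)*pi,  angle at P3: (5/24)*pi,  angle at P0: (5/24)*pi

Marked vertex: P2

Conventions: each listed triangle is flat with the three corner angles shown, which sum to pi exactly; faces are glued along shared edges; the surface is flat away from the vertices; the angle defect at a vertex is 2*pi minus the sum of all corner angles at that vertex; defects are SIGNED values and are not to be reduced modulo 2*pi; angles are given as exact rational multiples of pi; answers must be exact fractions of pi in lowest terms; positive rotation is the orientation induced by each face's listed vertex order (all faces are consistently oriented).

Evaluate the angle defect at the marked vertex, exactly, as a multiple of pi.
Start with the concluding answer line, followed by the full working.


Answer: defect(P2) = (2/3)*pi

Sum of corner angles at P2: (4/3)*pi
defect = 2*pi - (4/3)*pi


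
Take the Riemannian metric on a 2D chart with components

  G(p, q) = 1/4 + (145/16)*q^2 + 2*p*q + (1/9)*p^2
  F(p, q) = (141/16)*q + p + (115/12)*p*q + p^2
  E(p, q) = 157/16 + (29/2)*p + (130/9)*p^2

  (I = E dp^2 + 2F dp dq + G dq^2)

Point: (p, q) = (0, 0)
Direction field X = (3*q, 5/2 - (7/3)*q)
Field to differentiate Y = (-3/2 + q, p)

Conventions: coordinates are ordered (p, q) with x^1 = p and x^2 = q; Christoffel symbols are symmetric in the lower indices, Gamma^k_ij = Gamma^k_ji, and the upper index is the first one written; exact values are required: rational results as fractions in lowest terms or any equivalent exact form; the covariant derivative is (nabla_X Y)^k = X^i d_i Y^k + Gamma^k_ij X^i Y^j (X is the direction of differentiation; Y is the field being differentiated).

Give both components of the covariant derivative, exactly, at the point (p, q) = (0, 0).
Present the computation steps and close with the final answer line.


E = 157/16, F = 0, G = 1/4 at the point
E_p = 29/2, E_q = 0, F_p = 1, F_q = 141/16, G_p = 0, G_q = 0
EG - F^2 = 157/64;  g^inv = (64/157) * [[1/4, 0], [0, 157/16]]
first-kind symbols [ij,l] = (1/2)(d_i g_jl + d_j g_il - d_l g_ij): [pp,p] = E_p/2 = 29/4, [pp,q] = F_p - E_q/2 = 1, [pq,p] = E_q/2 = 0, [pq,q] = G_p/2 = 0, [qq,p] = F_q - G_p/2 = 141/16, [qq,q] = G_q/2 = 0
Gamma^p_ij = (G*[ij,p] - F*[ij,q])/(EG - F^2), Gamma^q_ij = (E*[ij,q] - F*[ij,p])/(EG - F^2)
Gamma_ppp = 116/157, Gamma_ppq = 0, Gamma_pqq = 141/157, Gamma_qpp = 4, Gamma_qpq = 0, Gamma_qqq = 0
X = (0, 5/2), Y = (-3/2, 0) at the point

Answer: (nabla_X Y)^p = 5/2, (nabla_X Y)^q = 0


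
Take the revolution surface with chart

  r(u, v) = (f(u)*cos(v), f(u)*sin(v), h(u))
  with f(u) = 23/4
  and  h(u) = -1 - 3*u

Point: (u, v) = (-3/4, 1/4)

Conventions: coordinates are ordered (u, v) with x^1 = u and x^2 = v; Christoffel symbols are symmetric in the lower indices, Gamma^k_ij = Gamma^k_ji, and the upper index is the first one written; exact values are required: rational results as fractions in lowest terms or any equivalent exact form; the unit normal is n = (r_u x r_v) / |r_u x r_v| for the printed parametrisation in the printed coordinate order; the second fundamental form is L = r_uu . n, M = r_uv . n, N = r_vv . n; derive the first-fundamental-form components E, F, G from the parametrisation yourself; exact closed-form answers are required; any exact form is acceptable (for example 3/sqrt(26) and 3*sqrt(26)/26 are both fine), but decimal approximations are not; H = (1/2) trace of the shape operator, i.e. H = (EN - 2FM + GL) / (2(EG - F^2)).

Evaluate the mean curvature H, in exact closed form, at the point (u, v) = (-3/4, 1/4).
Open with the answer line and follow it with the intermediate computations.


Answer: H = -2/23

f = 23/4, f' = 0, f'' = 0, h' = -3, h'' = 0
E = 9, F = 0, G = 529/16; answer radicand W^2 = 9
unnormalised second-form numerators: l = 0, m = 0, n = -69/4; L = l/sqrt(9), and similarly M = m/sqrt(W^2), N = n/sqrt(W^2)
H = (E*n - 2*F*m + G*l) / (2*(EG - F^2)*sqrt(W^2)); E*n - 2*F*m + G*l = -621/4, EG - F^2 = 4761/16, so H = (-6/23)/sqrt(9)


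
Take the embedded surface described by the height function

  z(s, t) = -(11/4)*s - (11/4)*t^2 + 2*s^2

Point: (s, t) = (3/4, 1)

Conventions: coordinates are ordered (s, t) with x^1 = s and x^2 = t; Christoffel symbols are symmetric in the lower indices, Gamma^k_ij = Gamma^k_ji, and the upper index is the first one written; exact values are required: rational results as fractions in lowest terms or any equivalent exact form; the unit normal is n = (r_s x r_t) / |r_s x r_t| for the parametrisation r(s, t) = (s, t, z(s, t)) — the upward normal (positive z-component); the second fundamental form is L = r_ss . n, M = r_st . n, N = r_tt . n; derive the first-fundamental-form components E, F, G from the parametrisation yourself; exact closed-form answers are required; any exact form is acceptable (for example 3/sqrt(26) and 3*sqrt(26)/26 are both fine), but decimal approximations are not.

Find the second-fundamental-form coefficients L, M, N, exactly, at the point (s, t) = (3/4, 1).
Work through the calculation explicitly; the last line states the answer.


z_s = 1/4, z_t = -11/2, z_ss = 4, z_st = 0, z_tt = -11/2
E = 17/16, F = -11/8, G = 125/4; answer radicand W^2 = 501/16
unnormalised second-form numerators: l = 4, m = 0, n = -11/2; L = l/sqrt(501/16), and similarly M = m/sqrt(W^2), N = n/sqrt(W^2)

Answer: L = 16*sqrt(501)/501, M = 0, N = -22*sqrt(501)/501


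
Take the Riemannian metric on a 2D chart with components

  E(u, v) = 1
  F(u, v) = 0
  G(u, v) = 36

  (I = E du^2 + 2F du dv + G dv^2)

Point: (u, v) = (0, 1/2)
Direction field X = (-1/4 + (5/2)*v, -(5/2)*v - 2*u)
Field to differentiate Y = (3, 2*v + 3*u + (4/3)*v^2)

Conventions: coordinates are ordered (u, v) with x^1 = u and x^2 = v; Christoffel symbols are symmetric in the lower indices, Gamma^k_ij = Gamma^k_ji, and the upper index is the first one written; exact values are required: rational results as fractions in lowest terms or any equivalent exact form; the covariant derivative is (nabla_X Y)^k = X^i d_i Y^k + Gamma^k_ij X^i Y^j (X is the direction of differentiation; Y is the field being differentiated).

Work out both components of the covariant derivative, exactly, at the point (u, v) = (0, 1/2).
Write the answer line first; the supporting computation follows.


Answer: (nabla_X Y)^u = 0, (nabla_X Y)^v = -7/6

E = 1, F = 0, G = 36 at the point
E_u = 0, E_v = 0, F_u = 0, F_v = 0, G_u = 0, G_v = 0
EG - F^2 = 36;  g^inv = (1/36) * [[36, 0], [0, 1]]
first-kind symbols [ij,l] = (1/2)(d_i g_jl + d_j g_il - d_l g_ij): [uu,u] = E_u/2 = 0, [uu,v] = F_u - E_v/2 = 0, [uv,u] = E_v/2 = 0, [uv,v] = G_u/2 = 0, [vv,u] = F_v - G_u/2 = 0, [vv,v] = G_v/2 = 0
Gamma^u_ij = (G*[ij,u] - F*[ij,v])/(EG - F^2), Gamma^v_ij = (E*[ij,v] - F*[ij,u])/(EG - F^2)
Gamma_uuu = 0, Gamma_uuv = 0, Gamma_uvv = 0, Gamma_vuu = 0, Gamma_vuv = 0, Gamma_vvv = 0
X = (1, -5/4), Y = (3, 4/3) at the point


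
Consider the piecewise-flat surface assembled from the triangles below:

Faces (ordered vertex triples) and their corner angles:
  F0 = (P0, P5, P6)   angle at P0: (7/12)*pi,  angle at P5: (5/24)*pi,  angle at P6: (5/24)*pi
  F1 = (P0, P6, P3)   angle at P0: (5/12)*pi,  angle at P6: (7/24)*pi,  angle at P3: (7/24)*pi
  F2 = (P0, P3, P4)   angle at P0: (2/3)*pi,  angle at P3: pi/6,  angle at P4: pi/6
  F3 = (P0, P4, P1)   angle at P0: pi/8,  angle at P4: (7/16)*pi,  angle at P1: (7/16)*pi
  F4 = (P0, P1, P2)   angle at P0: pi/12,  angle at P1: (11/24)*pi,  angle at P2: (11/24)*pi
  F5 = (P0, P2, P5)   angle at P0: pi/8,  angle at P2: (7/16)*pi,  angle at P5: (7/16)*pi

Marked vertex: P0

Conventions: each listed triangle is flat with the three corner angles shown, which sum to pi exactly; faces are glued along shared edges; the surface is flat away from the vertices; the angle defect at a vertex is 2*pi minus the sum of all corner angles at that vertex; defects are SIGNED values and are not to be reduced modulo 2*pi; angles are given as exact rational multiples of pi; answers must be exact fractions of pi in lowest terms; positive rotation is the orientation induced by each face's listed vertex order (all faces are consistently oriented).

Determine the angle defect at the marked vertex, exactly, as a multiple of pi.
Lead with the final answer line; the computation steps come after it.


Answer: defect(P0) = 0

Sum of corner angles at P0: 2*pi
defect = 2*pi - 2*pi


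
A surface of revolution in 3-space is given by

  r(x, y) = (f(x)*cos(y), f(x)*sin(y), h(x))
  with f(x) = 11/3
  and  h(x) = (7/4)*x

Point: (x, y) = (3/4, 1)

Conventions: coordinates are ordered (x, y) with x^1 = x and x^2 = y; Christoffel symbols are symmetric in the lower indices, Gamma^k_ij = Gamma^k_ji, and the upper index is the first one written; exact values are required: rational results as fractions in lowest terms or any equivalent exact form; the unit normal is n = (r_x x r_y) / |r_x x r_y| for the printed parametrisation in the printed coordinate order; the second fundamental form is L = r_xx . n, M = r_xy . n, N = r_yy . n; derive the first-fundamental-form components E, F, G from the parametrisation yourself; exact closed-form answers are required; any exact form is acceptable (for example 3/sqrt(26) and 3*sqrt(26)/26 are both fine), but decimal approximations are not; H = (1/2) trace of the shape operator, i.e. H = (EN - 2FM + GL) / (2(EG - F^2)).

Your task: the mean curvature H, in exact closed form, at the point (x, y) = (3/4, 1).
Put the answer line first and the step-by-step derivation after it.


Answer: H = 3/22

f = 11/3, f' = 0, f'' = 0, h' = 7/4, h'' = 0
E = 49/16, F = 0, G = 121/9; answer radicand W^2 = 49/16
unnormalised second-form numerators: l = 0, m = 0, n = 77/12; L = l/sqrt(49/16), and similarly M = m/sqrt(W^2), N = n/sqrt(W^2)
H = (E*n - 2*F*m + G*l) / (2*(EG - F^2)*sqrt(W^2)); E*n - 2*F*m + G*l = 3773/192, EG - F^2 = 5929/144, so H = (21/88)/sqrt(49/16)


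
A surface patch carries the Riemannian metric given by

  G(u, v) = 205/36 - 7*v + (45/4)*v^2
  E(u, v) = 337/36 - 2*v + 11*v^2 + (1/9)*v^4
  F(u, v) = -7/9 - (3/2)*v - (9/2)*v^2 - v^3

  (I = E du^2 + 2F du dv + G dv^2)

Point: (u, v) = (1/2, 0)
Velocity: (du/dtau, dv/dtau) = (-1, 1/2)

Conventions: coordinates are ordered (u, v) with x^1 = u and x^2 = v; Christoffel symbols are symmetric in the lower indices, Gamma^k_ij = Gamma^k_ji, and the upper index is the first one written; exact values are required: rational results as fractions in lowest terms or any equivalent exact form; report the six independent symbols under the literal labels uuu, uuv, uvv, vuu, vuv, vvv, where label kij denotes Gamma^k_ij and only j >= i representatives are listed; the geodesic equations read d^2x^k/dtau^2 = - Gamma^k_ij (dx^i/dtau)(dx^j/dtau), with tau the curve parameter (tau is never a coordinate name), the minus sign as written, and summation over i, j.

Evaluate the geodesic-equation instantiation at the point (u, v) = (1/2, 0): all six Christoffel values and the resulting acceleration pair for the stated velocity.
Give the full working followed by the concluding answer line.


E = 337/36, F = -7/9, G = 205/36 at the point
E_u = 0, E_v = -2, F_u = 0, F_v = -3/2, G_u = 0, G_v = -7
EG - F^2 = 7589/144;  g^inv = (144/7589) * [[205/36, 7/9], [7/9, 337/36]]
first-kind symbols [ij,l] = (1/2)(d_i g_jl + d_j g_il - d_l g_ij): [uu,u] = E_u/2 = 0, [uu,v] = F_u - E_v/2 = 1, [uv,u] = E_v/2 = -1, [uv,v] = G_u/2 = 0, [vv,u] = F_v - G_u/2 = -3/2, [vv,v] = G_v/2 = -7/2
Gamma^u_ij = (G*[ij,u] - F*[ij,v])/(EG - F^2), Gamma^v_ij = (E*[ij,v] - F*[ij,u])/(EG - F^2)
Gamma_uuu = 112/7589, Gamma_uuv = -820/7589, Gamma_uvv = -1622/7589, Gamma_vuu = 1348/7589, Gamma_vuv = -112/7589, Gamma_vvv = -4886/7589
d^2u/dtau^2 = -(Gamma_uuu*(-1)^2 + 2*Gamma_uuv*(-1)*(1/2) + Gamma_uvv*(1/2)^2) = -1053/15178
d^2v/dtau^2 = -(Gamma_vuu*(-1)^2 + 2*Gamma_vuv*(-1)*(1/2) + Gamma_vvv*(1/2)^2) = -477/15178

Answer: Gamma_uuu = 112/7589, Gamma_uuv = -820/7589, Gamma_uvv = -1622/7589, Gamma_vuu = 1348/7589, Gamma_vuv = -112/7589, Gamma_vvv = -4886/7589; accelerations (d^2u/dtau^2, d^2v/dtau^2) = (-1053/15178, -477/15178)


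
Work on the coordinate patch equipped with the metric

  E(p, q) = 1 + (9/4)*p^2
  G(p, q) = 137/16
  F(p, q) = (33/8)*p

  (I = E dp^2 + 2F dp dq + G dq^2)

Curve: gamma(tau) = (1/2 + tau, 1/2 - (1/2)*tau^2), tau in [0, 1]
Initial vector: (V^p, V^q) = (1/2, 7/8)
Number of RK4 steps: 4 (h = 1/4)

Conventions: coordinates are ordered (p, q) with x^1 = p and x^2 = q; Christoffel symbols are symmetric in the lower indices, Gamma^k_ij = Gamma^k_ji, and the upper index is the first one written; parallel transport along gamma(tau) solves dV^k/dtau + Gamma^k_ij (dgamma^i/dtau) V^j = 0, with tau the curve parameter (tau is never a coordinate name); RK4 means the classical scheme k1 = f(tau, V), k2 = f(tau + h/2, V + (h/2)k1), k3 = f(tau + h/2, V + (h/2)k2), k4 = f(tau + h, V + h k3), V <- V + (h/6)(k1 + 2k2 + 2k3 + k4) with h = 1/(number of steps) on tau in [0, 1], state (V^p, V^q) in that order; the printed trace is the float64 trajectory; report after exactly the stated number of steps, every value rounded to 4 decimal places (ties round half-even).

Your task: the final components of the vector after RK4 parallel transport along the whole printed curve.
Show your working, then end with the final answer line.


gamma'(tau) = (1, -tau); f(tau, V)^k = -Gamma^k_ij(gamma(tau)) gamma'^i(tau) V^j; h = 1/4; intermediate values shown to 6 dp
curve data and Christoffel symbols at the stage parameters:
  tau = 0.000000: gamma = (0.500000, 0.500000), gamma' = (1.000000, 0.000000); Gamma_ppp = 0.123288, Gamma_ppq = 0.000000, Gamma_pqq = 0.000000, Gamma_qpp = 0.452055, Gamma_qpq = 0.000000, Gamma_qqq = 0.000000
  tau = 0.125000: gamma = (0.625000, 0.492188), gamma' = (1.000000, -0.125000); Gamma_ppp = 0.148945, Gamma_ppq = 0.000000, Gamma_pqq = 0.000000, Gamma_qpp = 0.436905, Gamma_qpq = 0.000000, Gamma_qqq = 0.000000
  tau = 0.250000: gamma = (0.750000, 0.468750), gamma' = (1.000000, -0.250000); Gamma_ppp = 0.171701, Gamma_ppq = 0.000000, Gamma_pqq = 0.000000, Gamma_qpp = 0.419714, Gamma_qpq = 0.000000, Gamma_qqq = 0.000000
  tau = 0.375000: gamma = (0.875000, 0.429688), gamma' = (1.000000, -0.375000); Gamma_ppp = 0.191417, Gamma_ppq = 0.000000, Gamma_pqq = 0.000000, Gamma_qpp = 0.401063, Gamma_qpq = 0.000000, Gamma_qqq = 0.000000
  tau = 0.500000: gamma = (1.000000, 0.375000), gamma' = (1.000000, -0.500000); Gamma_ppp = 0.208092, Gamma_ppq = 0.000000, Gamma_pqq = 0.000000, Gamma_qpp = 0.381503, Gamma_qpq = 0.000000, Gamma_qqq = 0.000000
  tau = 0.625000: gamma = (1.125000, 0.304688), gamma' = (1.000000, -0.625000); Gamma_ppp = 0.221842, Gamma_ppq = 0.000000, Gamma_pqq = 0.000000, Gamma_qpp = 0.361520, Gamma_qpq = 0.000000, Gamma_qqq = 0.000000
  tau = 0.750000: gamma = (1.250000, 0.218750), gamma' = (1.000000, -0.750000); Gamma_ppp = 0.232859, Gamma_ppq = 0.000000, Gamma_pqq = 0.000000, Gamma_qpp = 0.341527, Gamma_qpq = 0.000000, Gamma_qqq = 0.000000
  tau = 0.875000: gamma = (1.375000, 0.117188), gamma' = (1.000000, -0.875000); Gamma_ppp = 0.241390, Gamma_ppq = 0.000000, Gamma_pqq = 0.000000, Gamma_qpp = 0.321853, Gamma_qpq = 0.000000, Gamma_qqq = 0.000000
  tau = 1.000000: gamma = (1.500000, 0.000000), gamma' = (1.000000, -1.000000); Gamma_ppp = 0.247706, Gamma_ppq = 0.000000, Gamma_pqq = 0.000000, Gamma_qpp = 0.302752, Gamma_qpq = 0.000000, Gamma_qqq = 0.000000
step 0: V^p = 0.5000, V^q = 0.8750
step 1: k1 = (-0.061644, -0.226027), k2 = (-0.073325, -0.215086), k3 = (-0.073107, -0.214448), k4 = (-0.082712, -0.202186); V <- V + (h/6)(k1 + 2k2 + 2k3 + k4): V^p = 0.4818, V^q = 0.8214
step 2: k1 = (-0.082723, -0.202211), k2 = (-0.090242, -0.189078), k3 = (-0.090062, -0.188701), k4 = (-0.095570, -0.175212); V <- V + (h/6)(k1 + 2k2 + 2k3 + k4): V^p = 0.4593, V^q = 0.7742
step 3: k1 = (-0.095583, -0.175235), k2 = (-0.099248, -0.161737), k3 = (-0.099146, -0.161571), k4 = (-0.101187, -0.148408); V <- V + (h/6)(k1 + 2k2 + 2k3 + k4): V^p = 0.4346, V^q = 0.7337
step 4: k1 = (-0.101200, -0.148426), k2 = (-0.101854, -0.135805), k3 = (-0.101834, -0.135779), k4 = (-0.101346, -0.123868); V <- V + (h/6)(k1 + 2k2 + 2k3 + k4): V^p = 0.4092, V^q = 0.6998

Answer: V^p = 0.4092, V^q = 0.6998


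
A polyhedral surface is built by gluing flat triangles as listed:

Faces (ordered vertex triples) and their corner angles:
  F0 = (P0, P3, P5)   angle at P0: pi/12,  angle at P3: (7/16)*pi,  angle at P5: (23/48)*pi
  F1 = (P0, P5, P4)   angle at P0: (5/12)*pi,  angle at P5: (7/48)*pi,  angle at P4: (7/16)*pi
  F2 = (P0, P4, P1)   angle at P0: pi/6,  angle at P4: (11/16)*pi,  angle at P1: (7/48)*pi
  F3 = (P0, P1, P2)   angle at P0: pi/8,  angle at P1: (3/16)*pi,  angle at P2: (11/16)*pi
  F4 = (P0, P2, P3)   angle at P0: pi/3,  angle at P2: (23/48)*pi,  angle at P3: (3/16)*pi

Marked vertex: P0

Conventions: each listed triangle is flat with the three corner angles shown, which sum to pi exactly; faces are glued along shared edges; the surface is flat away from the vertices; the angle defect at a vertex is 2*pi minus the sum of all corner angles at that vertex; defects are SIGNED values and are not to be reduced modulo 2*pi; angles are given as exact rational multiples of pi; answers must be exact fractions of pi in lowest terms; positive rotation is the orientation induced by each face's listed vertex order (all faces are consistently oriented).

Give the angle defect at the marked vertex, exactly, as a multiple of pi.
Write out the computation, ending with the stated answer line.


Sum of corner angles at P0: (9/8)*pi
defect = 2*pi - (9/8)*pi

Answer: defect(P0) = (7/8)*pi


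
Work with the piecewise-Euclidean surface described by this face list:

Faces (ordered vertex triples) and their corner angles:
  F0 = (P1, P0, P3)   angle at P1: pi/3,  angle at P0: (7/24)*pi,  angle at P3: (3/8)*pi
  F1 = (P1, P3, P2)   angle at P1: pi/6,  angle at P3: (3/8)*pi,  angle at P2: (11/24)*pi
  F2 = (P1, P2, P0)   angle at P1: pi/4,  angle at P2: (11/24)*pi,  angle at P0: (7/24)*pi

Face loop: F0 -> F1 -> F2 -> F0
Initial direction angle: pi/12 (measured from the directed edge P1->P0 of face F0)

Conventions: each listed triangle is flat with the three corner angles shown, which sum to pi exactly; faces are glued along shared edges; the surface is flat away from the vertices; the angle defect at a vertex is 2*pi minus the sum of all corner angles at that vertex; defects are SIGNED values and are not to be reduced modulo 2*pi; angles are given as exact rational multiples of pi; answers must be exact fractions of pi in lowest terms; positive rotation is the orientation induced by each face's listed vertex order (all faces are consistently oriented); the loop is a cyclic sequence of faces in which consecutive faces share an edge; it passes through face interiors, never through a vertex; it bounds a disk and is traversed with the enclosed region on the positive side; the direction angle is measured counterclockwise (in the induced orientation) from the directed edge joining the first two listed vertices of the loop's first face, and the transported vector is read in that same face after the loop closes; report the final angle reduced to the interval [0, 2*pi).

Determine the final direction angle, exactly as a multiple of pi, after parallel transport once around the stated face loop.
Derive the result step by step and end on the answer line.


enclosed vertex P1: corner angles sum to (3/4)*pi, defect = 2*pi - (3/4)*pi = (5/4)*pi
holonomy = initial angle + sum of enclosed defects (mod 2*pi), positive in the induced orientation
final angle = pi/12 + (5/4)*pi = (4/3)*pi (mod 2*pi)

Answer: final direction angle = (4/3)*pi


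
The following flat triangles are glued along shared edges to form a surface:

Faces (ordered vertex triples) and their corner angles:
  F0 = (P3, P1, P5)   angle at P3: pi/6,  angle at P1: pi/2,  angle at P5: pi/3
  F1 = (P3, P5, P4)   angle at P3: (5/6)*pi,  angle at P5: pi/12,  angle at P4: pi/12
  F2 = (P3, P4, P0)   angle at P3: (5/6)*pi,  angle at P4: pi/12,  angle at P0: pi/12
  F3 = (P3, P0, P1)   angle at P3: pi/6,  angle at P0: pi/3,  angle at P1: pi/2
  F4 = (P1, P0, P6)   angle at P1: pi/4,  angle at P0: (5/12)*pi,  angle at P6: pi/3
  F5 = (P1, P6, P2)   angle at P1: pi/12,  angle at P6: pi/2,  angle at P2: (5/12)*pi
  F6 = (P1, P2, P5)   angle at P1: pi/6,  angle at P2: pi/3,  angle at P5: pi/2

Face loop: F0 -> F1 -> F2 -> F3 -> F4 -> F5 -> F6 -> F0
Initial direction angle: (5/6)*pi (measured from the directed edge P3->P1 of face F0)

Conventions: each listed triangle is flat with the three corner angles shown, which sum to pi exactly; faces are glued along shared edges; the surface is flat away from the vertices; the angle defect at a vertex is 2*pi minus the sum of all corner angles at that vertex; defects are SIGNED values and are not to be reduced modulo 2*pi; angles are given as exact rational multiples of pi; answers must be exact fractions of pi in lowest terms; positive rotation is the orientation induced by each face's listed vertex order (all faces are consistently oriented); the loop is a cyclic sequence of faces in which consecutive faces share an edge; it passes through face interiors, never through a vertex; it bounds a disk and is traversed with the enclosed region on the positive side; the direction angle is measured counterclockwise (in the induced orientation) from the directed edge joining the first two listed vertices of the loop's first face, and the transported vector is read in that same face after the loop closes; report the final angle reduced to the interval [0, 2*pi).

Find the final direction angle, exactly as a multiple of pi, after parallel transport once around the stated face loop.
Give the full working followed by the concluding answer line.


enclosed vertex P1: corner angles sum to (3/2)*pi, defect = 2*pi - (3/2)*pi = pi/2
enclosed vertex P3: corner angles sum to 2*pi, defect = 2*pi - 2*pi = 0
transport around the loop rotates by the sum of enclosed defects; add to the initial angle mod 2*pi
final angle = (5/6)*pi + pi/2 = (4/3)*pi (mod 2*pi)

Answer: final direction angle = (4/3)*pi


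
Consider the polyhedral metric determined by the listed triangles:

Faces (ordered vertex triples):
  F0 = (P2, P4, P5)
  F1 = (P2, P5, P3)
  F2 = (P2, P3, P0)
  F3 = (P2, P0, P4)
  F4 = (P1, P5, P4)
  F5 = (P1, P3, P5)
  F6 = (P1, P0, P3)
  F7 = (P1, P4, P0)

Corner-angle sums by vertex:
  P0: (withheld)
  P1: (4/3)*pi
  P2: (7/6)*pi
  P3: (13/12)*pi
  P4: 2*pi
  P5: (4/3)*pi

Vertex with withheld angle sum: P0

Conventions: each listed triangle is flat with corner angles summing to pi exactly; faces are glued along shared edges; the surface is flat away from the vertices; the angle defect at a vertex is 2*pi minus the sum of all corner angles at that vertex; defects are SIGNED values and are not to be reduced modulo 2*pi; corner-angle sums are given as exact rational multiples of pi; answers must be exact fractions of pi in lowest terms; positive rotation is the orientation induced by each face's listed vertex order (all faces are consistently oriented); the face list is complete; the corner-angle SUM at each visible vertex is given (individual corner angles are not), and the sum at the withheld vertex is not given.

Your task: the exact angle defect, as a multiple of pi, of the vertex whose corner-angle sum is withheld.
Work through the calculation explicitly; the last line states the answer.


V = 6, E = 12, F = 8; chi = V - E + F = 2
Gauss-Bonnet: total defect = 2*pi*chi = 4*pi; visible defects sum to (37/12)*pi

Answer: defect(P0) = (11/12)*pi
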